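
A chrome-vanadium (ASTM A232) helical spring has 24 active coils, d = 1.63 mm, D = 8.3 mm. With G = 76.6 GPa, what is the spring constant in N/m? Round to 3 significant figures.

k = Gd⁴/(8D³N_a) = (76.6×10³ × 1.63⁴) / (8 × 8.3³ × 24)
  = 540728 / 109783 = 4.9254 N/mm = 4925.4 N/m

4930 N/m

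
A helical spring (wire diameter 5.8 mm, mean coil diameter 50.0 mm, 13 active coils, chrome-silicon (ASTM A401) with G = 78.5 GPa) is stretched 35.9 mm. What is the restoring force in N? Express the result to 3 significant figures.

k = Gd⁴/(8D³N_a) = (78.5×10³)(5.8⁴)/(8·50.0³·13) = 6.8334 N/mm
F = k·δ = 6.8334 × 35.9 = 245.32 N

245 N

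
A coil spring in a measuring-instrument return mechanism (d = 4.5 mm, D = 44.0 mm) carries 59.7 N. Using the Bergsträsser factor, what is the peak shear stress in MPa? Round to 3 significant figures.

83.6 MPa

Spring index C = D/d = 44.0/4.5 = 9.7778
K_B = (4C+2)/(4C−3) = 41.111/36.111 = 1.1385
τ₀ = 8FD/(πd³) = 8·59.7·44.0/(π·4.5³) = 21014.4/286.28 = 73.406 MPa
τ_max = K·τ₀ = 1.1385 × 73.406 = 83.57 MPa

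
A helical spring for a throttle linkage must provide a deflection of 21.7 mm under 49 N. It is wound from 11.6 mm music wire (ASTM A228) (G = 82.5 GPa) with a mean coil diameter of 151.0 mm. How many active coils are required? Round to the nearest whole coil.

24

Required rate k = F/δ = 49/21.7 = 2.2581 N/mm
N_a = Gd⁴/(8D³k) = (82.5×10³ × 11.6⁴)/(8 × 151.0³ × 2.2581)
    = 1.49378e+09 / 6.21952e+07 = 24.02 → 24 coils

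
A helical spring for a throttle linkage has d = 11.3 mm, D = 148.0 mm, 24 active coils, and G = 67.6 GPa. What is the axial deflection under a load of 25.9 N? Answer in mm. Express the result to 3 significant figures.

k = Gd⁴/(8D³N_a) = (67.6×10³)(11.3⁴)/(8·148.0³·24) = 1.7708 N/mm
δ = F/k = 25.9 / 1.7708 = 14.626 mm

14.6 mm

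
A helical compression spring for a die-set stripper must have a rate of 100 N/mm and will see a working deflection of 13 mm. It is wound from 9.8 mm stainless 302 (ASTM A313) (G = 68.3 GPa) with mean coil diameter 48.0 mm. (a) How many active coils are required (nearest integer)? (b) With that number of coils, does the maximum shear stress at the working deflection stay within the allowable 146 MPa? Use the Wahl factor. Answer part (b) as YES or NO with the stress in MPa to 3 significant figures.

(a) 7 coils; (b) NO, τ_max = 226 MPa

N_a = Gd⁴/(8D³k) = (68.3×10³)(9.8⁴)/(8·48.0³·100) = 7.121 → N_a = 7
Actual rate k = Gd⁴/(8D³·7) = 101.72 N/mm
Working load F = kδ = 101.72·13 = 1322.4 N
C = 48.0/9.8 = 4.8980; K_W = (4C−1)/(4C−4)+0.615/C = 1.3180
τ_max = K_W·8FD/(πd³) = 1.3180·171.74 = 226.34 MPa
τ_max > 146 MPa → exceeds allowable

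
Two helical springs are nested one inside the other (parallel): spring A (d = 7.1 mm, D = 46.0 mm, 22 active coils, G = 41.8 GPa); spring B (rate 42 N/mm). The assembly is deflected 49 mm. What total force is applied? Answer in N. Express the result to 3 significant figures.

k_A = Gd⁴/(8D³N_a) = (41.8×10³)(7.1⁴)/(8·46.0³·22) = 6.2005 N/mm
Parallel: k_eq = 6.2005 + 42 = 48.2 N/mm
F = k_eq·δ = 48.2·49 = 2361.8 N

2360 N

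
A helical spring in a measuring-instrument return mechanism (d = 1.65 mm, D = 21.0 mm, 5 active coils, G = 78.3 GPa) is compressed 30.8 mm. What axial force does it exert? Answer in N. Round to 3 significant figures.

k = Gd⁴/(8D³N_a) = (78.3×10³)(1.65⁴)/(8·21.0³·5) = 1.5667 N/mm
F = k·δ = 1.5667 × 30.8 = 48.254 N

48.3 N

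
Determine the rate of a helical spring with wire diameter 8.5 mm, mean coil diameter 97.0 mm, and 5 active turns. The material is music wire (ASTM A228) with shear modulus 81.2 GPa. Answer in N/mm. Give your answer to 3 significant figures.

11.6 N/mm

k = Gd⁴/(8D³N_a) = (81.2×10³ × 8.5⁴) / (8 × 97.0³ × 5)
  = 4.23869e+08 / 3.65069e+07 = 11.611 N/mm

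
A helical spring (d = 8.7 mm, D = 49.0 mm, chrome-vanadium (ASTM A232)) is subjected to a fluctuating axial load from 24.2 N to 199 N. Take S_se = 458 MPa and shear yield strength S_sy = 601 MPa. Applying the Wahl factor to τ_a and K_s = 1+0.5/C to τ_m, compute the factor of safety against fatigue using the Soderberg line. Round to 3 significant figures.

C = D/d = 49.0/8.7 = 5.6322; K_W = (4C−1)/(4C−4)+0.615/C = 1.2711; K_s = 1+0.5/C = 1.0888
F_a = (F_max−F_min)/2 = 87.4 N; F_m = (F_max+F_min)/2 = 111.6 N
τ_a = K_W·8F_aD/(πd³) = 1.2711 × 16.561 = 21.051 MPa
τ_m = K_s·8F_mD/(πd³) = 1.0888 × 21.147 = 23.024 MPa
Soderberg: 1/n_f = τ_a/S_se + τ_m/S_sy = 21.051/458 + 23.024/601 = 0.04596 + 0.03831 = 0.084272
n_f = 1/0.084272 = 11.87

11.9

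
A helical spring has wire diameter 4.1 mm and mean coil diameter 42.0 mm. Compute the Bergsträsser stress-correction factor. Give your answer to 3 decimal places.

1.132

C = D/d = 42.0/4.1 = 10.2439
K_B = (4C+2)/(4C−3) = 42.976/37.976 = 1.1317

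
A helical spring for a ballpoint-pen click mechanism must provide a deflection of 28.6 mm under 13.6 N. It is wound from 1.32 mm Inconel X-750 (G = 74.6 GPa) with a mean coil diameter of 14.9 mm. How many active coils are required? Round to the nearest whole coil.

Required rate k = F/δ = 13.6/28.6 = 0.47552 N/mm
N_a = Gd⁴/(8D³k) = (74.6×10³ × 1.32⁴)/(8 × 14.9³ × 0.47552)
    = 226482 / 12584.1 = 18 → 18 coils

18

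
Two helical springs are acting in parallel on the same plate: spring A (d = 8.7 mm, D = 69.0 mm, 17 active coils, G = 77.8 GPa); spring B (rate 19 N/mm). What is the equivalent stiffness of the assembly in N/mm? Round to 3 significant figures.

29.0 N/mm

k_A = Gd⁴/(8D³N_a) = (77.8×10³)(8.7⁴)/(8·69.0³·17) = 9.9763 N/mm
Parallel: k_eq = 9.9763 + 19 = 28.976 N/mm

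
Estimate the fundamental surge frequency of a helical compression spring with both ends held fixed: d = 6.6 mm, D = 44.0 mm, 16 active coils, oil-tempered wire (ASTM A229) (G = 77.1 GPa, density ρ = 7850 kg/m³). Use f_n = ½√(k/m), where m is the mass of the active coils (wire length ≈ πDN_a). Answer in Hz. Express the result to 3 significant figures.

k = Gd⁴/(8D³N_a) = (77.1×10³)(6.6⁴)/(8·44.0³·16) = 13.417 N/mm = 13417 N/m
Wire length L = πDN_a = π·44.0·16 = 2211.7 mm
m = ρ·(πd²/4)·L = 7850 × 34.212×10⁻⁶ m² × 2.2117 m = 0.59398 kg
f_n = ½√(k/m) = 0.5·√(13417/0.59398) = 0.5·√(22589) = 75.148 Hz

75.1 Hz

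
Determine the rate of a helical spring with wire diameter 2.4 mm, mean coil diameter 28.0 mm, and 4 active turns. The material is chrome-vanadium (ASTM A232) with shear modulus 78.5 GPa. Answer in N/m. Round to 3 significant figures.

k = Gd⁴/(8D³N_a) = (78.5×10³ × 2.4⁴) / (8 × 28.0³ × 4)
  = 2.60444e+06 / 702464 = 3.7076 N/mm = 3707.6 N/m

3710 N/m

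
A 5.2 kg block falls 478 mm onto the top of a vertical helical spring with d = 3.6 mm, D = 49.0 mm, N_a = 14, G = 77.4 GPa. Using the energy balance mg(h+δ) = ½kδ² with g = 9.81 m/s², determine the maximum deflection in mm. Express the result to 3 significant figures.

280 mm

k = Gd⁴/(8D³N_a) = (77.4×10³)(3.6⁴)/(8·49.0³·14) = 0.98661 N/mm
W = mg = 5.2 × 9.81 = 51.012 N
½kδ² − Wδ − Wh = 0 → δ = (W + √(W² + 2kWh))/k
δ = (51.012 + √(2602.2 + 48114.4))/0.98661 = (51.012 + 225.2)/0.98661 = 279.96 mm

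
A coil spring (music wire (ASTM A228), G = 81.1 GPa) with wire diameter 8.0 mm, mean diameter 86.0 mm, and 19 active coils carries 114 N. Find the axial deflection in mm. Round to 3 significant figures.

k = Gd⁴/(8D³N_a) = (81.1×10³)(8.0⁴)/(8·86.0³·19) = 3.4359 N/mm
δ = F/k = 114 / 3.4359 = 33.179 mm

33.2 mm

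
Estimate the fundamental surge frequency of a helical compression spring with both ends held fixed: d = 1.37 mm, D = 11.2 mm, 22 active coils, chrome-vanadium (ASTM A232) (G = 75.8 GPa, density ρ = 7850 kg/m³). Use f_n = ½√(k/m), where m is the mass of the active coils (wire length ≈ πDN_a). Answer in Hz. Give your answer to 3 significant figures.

k = Gd⁴/(8D³N_a) = (75.8×10³)(1.37⁴)/(8·11.2³·22) = 1.0799 N/mm = 1079.9 N/m
Wire length L = πDN_a = π·11.2·22 = 774.09 mm
m = ρ·(πd²/4)·L = 7850 × 1.4741×10⁻⁶ m² × 0.77409 m = 0.0089576 kg
f_n = ½√(k/m) = 0.5·√(1079.9/0.0089576) = 0.5·√(1.2056e+05) = 173.61 Hz

174 Hz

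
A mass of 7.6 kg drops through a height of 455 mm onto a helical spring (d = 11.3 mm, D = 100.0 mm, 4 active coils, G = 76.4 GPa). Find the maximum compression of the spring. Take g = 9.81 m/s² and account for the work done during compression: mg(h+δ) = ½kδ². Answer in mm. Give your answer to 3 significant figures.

k = Gd⁴/(8D³N_a) = (76.4×10³)(11.3⁴)/(8·100.0³·4) = 38.928 N/mm
W = mg = 7.6 × 9.81 = 74.556 N
½kδ² − Wδ − Wh = 0 → δ = (W + √(W² + 2kWh))/k
δ = (74.556 + √(5558.6 + 2.64108e+06))/38.928 = (74.556 + 1626.8)/38.928 = 43.707 mm

43.7 mm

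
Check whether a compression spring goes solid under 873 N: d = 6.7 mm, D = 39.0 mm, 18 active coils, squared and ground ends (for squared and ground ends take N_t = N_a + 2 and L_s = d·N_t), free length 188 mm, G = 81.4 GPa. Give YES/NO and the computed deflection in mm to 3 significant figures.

NO, δ = 45.5 mm

k = Gd⁴/(8D³N_a) = (81.4×10³)(6.7⁴)/(8·39.0³·18) = 19.203 N/mm
N_t = 20; L_s = 6.7·20 = 134 mm; δ_solid = L₀ − L_s = 188 − 134 = 54 mm
δ = F/k = 873/19.203 = 45.462 mm
δ < δ_solid → spring does not go solid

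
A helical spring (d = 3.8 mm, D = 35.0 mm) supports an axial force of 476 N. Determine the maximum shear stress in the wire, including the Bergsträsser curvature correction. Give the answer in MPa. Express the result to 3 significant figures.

887 MPa

Spring index C = D/d = 35.0/3.8 = 9.2105
K_B = (4C+2)/(4C−3) = 38.842/33.842 = 1.1477
τ₀ = 8FD/(πd³) = 8·476·35.0/(π·3.8³) = 133280/172.39 = 773.15 MPa
τ_max = K·τ₀ = 1.1477 × 773.15 = 887.38 MPa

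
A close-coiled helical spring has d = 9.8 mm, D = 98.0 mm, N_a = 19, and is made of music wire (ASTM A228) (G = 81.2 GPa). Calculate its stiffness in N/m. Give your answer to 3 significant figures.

5240 N/m

k = Gd⁴/(8D³N_a) = (81.2×10³ × 9.8⁴) / (8 × 98.0³ × 19)
  = 7.48963e+08 / 1.43061e+08 = 5.2353 N/mm = 5235.3 N/m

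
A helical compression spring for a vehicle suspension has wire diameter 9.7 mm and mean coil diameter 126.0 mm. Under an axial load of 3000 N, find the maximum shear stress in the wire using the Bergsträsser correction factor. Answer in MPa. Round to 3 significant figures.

1160 MPa

Spring index C = D/d = 126.0/9.7 = 12.9897
K_B = (4C+2)/(4C−3) = 53.959/48.959 = 1.1021
τ₀ = 8FD/(πd³) = 8·3000·126.0/(π·9.7³) = 3.024e+06/2867.2 = 1054.7 MPa
τ_max = K·τ₀ = 1.1021 × 1054.7 = 1162.4 MPa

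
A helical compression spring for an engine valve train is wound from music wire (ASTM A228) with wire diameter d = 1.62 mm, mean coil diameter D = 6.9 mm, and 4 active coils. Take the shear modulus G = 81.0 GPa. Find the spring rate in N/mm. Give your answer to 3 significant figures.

53.1 N/mm

k = Gd⁴/(8D³N_a) = (81.0×10³ × 1.62⁴) / (8 × 6.9³ × 4)
  = 557886 / 10512.3 = 53.07 N/mm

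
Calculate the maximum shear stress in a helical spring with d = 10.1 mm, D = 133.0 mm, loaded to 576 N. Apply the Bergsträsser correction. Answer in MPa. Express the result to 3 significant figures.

Spring index C = D/d = 133.0/10.1 = 13.1683
K_B = (4C+2)/(4C−3) = 54.673/49.673 = 1.1007
τ₀ = 8FD/(πd³) = 8·576·133.0/(π·10.1³) = 612864/3236.8 = 189.34 MPa
τ_max = K·τ₀ = 1.1007 × 189.34 = 208.4 MPa

208 MPa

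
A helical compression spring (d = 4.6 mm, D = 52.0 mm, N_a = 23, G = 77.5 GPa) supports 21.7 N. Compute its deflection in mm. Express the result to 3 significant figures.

k = Gd⁴/(8D³N_a) = (77.5×10³)(4.6⁴)/(8·52.0³·23) = 1.3412 N/mm
δ = F/k = 21.7 / 1.3412 = 16.179 mm

16.2 mm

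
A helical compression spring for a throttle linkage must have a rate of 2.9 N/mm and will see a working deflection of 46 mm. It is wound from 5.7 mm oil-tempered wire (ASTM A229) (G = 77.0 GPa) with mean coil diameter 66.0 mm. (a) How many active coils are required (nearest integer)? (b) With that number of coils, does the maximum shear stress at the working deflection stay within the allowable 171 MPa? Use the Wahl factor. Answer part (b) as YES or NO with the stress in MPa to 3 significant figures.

N_a = Gd⁴/(8D³k) = (77.0×10³)(5.7⁴)/(8·66.0³·2.9) = 12.19 → N_a = 12
Actual rate k = Gd⁴/(8D³·12) = 2.945 N/mm
Working load F = kδ = 2.945·46 = 135.47 N
C = 66.0/5.7 = 11.5789; K_W = (4C−1)/(4C−4)+0.615/C = 1.1240
τ_max = K_W·8FD/(πd³) = 1.1240·122.94 = 138.19 MPa
τ_max ≤ 171 MPa → acceptable

(a) 12 coils; (b) YES, τ_max = 138 MPa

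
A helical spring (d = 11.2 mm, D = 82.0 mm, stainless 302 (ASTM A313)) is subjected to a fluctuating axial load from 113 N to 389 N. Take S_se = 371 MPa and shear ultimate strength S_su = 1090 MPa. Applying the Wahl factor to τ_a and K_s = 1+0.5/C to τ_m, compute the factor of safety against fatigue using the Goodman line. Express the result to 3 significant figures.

C = D/d = 82.0/11.2 = 7.3214; K_W = (4C−1)/(4C−4)+0.615/C = 1.2026; K_s = 1+0.5/C = 1.0683
F_a = (F_max−F_min)/2 = 138 N; F_m = (F_max+F_min)/2 = 251 N
τ_a = K_W·8F_aD/(πd³) = 1.2026 × 20.511 = 24.667 MPa
τ_m = K_s·8F_mD/(πd³) = 1.0683 × 37.306 = 39.853 MPa
Goodman: 1/n_f = τ_a/S_se + τ_m/S_su = 24.667/371 + 39.853/1090 = 0.06649 + 0.03656 = 0.10305
n_f = 1/0.10305 = 9.704

9.70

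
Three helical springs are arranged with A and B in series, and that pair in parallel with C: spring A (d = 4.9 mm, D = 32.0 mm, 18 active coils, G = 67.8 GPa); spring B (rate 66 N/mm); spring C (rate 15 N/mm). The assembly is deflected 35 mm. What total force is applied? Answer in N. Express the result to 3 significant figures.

k_A = Gd⁴/(8D³N_a) = (67.8×10³)(4.9⁴)/(8·32.0³·18) = 8.2833 N/mm
Springs A,B series: k_AB = 1/(1/8.2833+1/66) = 7.3596 N/mm; parallel with C: k_eq = 7.3596+15 = 22.36 N/mm
F = k_eq·δ = 22.36·35 = 782.59 N

783 N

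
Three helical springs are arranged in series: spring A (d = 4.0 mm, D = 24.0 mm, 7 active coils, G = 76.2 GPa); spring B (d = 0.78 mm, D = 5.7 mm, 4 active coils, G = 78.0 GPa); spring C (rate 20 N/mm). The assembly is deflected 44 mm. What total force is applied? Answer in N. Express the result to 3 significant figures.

k_A = Gd⁴/(8D³N_a) = (76.2×10³)(4.0⁴)/(8·24.0³·7) = 25.198 N/mm
k_B = Gd⁴/(8D³N_a) = (78.0×10³)(0.78⁴)/(8·5.7³·4) = 4.8719 N/mm
Series: 1/k_eq = 1/25.198 + 1/4.8719 + 1/20 = 0.29494; k_eq = 3.3905 N/mm
F = k_eq·δ = 3.3905·44 = 149.18 N

149 N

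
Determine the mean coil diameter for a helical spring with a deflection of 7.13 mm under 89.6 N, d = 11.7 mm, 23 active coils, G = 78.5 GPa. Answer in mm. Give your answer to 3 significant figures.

Required rate k = F/δ = 89.6/7.13 = 12.567 N/mm
D = (Gd⁴/(8N_a·k))^(1/3) = (78.5×10³·11.7⁴/(8·23·12.567))^(1/3)
  = (636175)^(1/3) = 86.0054 mm

86.0 mm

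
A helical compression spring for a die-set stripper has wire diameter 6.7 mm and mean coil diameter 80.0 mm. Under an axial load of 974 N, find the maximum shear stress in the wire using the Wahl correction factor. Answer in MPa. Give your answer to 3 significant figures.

739 MPa

Spring index C = D/d = 80.0/6.7 = 11.9403
K_W = (4C−1)/(4C−4) + 0.615/C = 46.761/43.761 + 0.0515 = 1.1201
τ₀ = 8FD/(πd³) = 8·974·80.0/(π·6.7³) = 623360/944.87 = 659.73 MPa
τ_max = K·τ₀ = 1.1201 × 659.73 = 738.93 MPa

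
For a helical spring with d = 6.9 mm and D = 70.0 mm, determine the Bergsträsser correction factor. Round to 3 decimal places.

C = D/d = 70.0/6.9 = 10.1449
K_B = (4C+2)/(4C−3) = 42.580/37.580 = 1.1331

1.133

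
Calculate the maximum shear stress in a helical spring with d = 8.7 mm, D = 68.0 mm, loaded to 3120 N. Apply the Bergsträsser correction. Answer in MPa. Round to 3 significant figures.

Spring index C = D/d = 68.0/8.7 = 7.8161
K_B = (4C+2)/(4C−3) = 33.264/28.264 = 1.1769
τ₀ = 8FD/(πd³) = 8·3120·68.0/(π·8.7³) = 1.69728e+06/2068.7 = 820.44 MPa
τ_max = K·τ₀ = 1.1769 × 820.44 = 965.57 MPa

966 MPa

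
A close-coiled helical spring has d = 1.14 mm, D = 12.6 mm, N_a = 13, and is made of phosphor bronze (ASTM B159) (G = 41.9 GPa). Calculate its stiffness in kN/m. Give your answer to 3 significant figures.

k = Gd⁴/(8D³N_a) = (41.9×10³ × 1.14⁴) / (8 × 12.6³ × 13)
  = 70767.4 / 208039 = 0.34016 N/mm

0.340 kN/m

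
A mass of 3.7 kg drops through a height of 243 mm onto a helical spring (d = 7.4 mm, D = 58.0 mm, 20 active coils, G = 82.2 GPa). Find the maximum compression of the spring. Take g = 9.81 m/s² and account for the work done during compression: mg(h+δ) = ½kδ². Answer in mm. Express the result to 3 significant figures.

52.1 mm

k = Gd⁴/(8D³N_a) = (82.2×10³)(7.4⁴)/(8·58.0³·20) = 7.8958 N/mm
W = mg = 3.7 × 9.81 = 36.297 N
½kδ² − Wδ − Wh = 0 → δ = (W + √(W² + 2kWh))/k
δ = (36.297 + √(1317.5 + 139284))/7.8958 = (36.297 + 374.97)/7.8958 = 52.087 mm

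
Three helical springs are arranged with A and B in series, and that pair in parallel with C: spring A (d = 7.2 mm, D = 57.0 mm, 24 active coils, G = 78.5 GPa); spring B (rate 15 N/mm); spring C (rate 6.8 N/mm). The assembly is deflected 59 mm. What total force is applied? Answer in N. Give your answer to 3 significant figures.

k_A = Gd⁴/(8D³N_a) = (78.5×10³)(7.2⁴)/(8·57.0³·24) = 5.933 N/mm
Springs A,B series: k_AB = 1/(1/5.933+1/15) = 4.2514 N/mm; parallel with C: k_eq = 4.2514+6.8 = 11.051 N/mm
F = k_eq·δ = 11.051·59 = 652.03 N

652 N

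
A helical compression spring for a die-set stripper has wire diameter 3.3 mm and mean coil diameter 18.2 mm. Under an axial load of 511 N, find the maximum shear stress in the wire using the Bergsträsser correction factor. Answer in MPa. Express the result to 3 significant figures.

Spring index C = D/d = 18.2/3.3 = 5.5152
K_B = (4C+2)/(4C−3) = 24.061/19.061 = 1.2623
τ₀ = 8FD/(πd³) = 8·511·18.2/(π·3.3³) = 74401.6/112.9 = 659.01 MPa
τ_max = K·τ₀ = 1.2623 × 659.01 = 831.88 MPa

832 MPa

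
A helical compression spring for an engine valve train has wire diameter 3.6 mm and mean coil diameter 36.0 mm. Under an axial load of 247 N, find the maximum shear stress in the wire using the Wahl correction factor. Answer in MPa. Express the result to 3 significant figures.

Spring index C = D/d = 36.0/3.6 = 10.0000
K_W = (4C−1)/(4C−4) + 0.615/C = 39.000/36.000 + 0.0615 = 1.1448
τ₀ = 8FD/(πd³) = 8·247·36.0/(π·3.6³) = 71136/146.57 = 485.32 MPa
τ_max = K·τ₀ = 1.1448 × 485.32 = 555.62 MPa

556 MPa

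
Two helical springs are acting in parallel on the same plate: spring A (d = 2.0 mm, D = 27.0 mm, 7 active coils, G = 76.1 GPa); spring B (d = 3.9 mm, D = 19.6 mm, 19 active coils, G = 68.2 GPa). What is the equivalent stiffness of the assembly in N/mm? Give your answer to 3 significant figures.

14.9 N/mm

k_A = Gd⁴/(8D³N_a) = (76.1×10³)(2.0⁴)/(8·27.0³·7) = 1.1047 N/mm
k_B = Gd⁴/(8D³N_a) = (68.2×10³)(3.9⁴)/(8·19.6³·19) = 13.786 N/mm
Parallel: k_eq = 1.1047 + 13.786 = 14.89 N/mm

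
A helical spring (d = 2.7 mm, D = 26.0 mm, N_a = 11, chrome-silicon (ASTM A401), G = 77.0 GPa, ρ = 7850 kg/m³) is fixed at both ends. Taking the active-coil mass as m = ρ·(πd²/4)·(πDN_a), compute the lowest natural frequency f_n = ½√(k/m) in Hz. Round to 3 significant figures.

128 Hz

k = Gd⁴/(8D³N_a) = (77.0×10³)(2.7⁴)/(8·26.0³·11) = 2.6457 N/mm = 2645.7 N/m
Wire length L = πDN_a = π·26.0·11 = 898.5 mm
m = ρ·(πd²/4)·L = 7850 × 5.7256×10⁻⁶ m² × 0.8985 m = 0.040383 kg
f_n = ½√(k/m) = 0.5·√(2645.7/0.040383) = 0.5·√(65515) = 127.98 Hz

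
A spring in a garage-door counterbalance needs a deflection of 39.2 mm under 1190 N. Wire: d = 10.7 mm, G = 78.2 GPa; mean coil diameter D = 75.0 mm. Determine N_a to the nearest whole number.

10

Required rate k = F/δ = 1190/39.2 = 30.357 N/mm
N_a = Gd⁴/(8D³k) = (78.2×10³ × 10.7⁴)/(8 × 75.0³ × 30.357)
    = 1.02504e+09 / 1.02455e+08 = 10 → 10 coils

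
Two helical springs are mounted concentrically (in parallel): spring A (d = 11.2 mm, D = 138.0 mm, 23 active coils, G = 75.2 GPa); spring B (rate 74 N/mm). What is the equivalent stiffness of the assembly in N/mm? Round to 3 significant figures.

76.4 N/mm

k_A = Gd⁴/(8D³N_a) = (75.2×10³)(11.2⁴)/(8·138.0³·23) = 2.447 N/mm
Parallel: k_eq = 2.447 + 74 = 76.447 N/mm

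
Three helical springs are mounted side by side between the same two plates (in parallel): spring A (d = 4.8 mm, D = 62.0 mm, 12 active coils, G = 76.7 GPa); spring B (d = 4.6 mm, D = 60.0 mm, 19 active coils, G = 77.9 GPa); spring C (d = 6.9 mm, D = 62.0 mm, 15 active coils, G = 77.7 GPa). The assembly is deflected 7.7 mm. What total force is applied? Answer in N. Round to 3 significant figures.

k_A = Gd⁴/(8D³N_a) = (76.7×10³)(4.8⁴)/(8·62.0³·12) = 1.7796 N/mm
k_B = Gd⁴/(8D³N_a) = (77.9×10³)(4.6⁴)/(8·60.0³·19) = 1.0624 N/mm
k_C = Gd⁴/(8D³N_a) = (77.7×10³)(6.9⁴)/(8·62.0³·15) = 6.1583 N/mm
Parallel: k_eq = 1.7796 + 1.0624 + 6.1583 = 9.0002 N/mm
F = k_eq·δ = 9.0002·7.7 = 69.302 N

69.3 N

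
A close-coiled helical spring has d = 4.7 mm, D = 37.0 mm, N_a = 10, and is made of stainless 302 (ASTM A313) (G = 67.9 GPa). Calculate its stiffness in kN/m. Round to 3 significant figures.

8.18 kN/m

k = Gd⁴/(8D³N_a) = (67.9×10³ × 4.7⁴) / (8 × 37.0³ × 10)
  = 3.3133e+07 / 4.05224e+06 = 8.1765 N/mm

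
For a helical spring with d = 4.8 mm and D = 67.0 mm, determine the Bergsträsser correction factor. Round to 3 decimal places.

C = D/d = 67.0/4.8 = 13.9583
K_B = (4C+2)/(4C−3) = 57.833/52.833 = 1.0946

1.095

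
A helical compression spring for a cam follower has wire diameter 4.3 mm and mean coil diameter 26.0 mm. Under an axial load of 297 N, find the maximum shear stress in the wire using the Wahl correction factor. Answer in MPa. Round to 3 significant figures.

Spring index C = D/d = 26.0/4.3 = 6.0465
K_W = (4C−1)/(4C−4) + 0.615/C = 23.186/20.186 + 0.1017 = 1.2503
τ₀ = 8FD/(πd³) = 8·297·26.0/(π·4.3³) = 61776/249.78 = 247.32 MPa
τ_max = K·τ₀ = 1.2503 × 247.32 = 309.24 MPa

309 MPa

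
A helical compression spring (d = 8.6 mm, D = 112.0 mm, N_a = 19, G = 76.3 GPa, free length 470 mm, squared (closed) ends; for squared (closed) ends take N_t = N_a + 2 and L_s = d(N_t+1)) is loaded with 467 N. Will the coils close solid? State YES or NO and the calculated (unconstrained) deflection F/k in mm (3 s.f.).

k = Gd⁴/(8D³N_a) = (76.3×10³)(8.6⁴)/(8·112.0³·19) = 1.9544 N/mm
N_t = 21; L_s = 8.6·22 = 189.2 mm; δ_solid = L₀ − L_s = 470 − 189.2 = 280.8 mm
δ = F/k = 467/1.9544 = 238.94 mm
δ < δ_solid → spring does not go solid

NO, δ = 239 mm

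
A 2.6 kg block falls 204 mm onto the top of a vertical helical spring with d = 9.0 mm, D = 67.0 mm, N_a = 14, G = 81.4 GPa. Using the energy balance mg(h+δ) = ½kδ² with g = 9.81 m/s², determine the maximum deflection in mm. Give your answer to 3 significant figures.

k = Gd⁴/(8D³N_a) = (81.4×10³)(9.0⁴)/(8·67.0³·14) = 15.854 N/mm
W = mg = 2.6 × 9.81 = 25.506 N
½kδ² − Wδ − Wh = 0 → δ = (W + √(W² + 2kWh))/k
δ = (25.506 + √(650.56 + 164989))/15.854 = (25.506 + 406.99)/15.854 = 27.279 mm

27.3 mm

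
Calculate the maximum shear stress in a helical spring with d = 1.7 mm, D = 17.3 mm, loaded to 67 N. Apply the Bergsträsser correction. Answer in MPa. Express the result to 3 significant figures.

Spring index C = D/d = 17.3/1.7 = 10.1765
K_B = (4C+2)/(4C−3) = 42.706/37.706 = 1.1326
τ₀ = 8FD/(πd³) = 8·67·17.3/(π·1.7³) = 9272.8/15.435 = 600.78 MPa
τ_max = K·τ₀ = 1.1326 × 600.78 = 680.44 MPa

680 MPa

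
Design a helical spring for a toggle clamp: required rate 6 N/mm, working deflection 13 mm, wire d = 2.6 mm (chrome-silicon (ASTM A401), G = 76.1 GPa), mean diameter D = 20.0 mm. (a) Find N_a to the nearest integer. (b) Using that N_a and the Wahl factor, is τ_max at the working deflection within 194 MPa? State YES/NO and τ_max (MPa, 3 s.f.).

(a) 9 coils; (b) NO, τ_max = 271 MPa

N_a = Gd⁴/(8D³k) = (76.1×10³)(2.6⁴)/(8·20.0³·6) = 9.056 → N_a = 9
Actual rate k = Gd⁴/(8D³·9) = 6.0375 N/mm
Working load F = kδ = 6.0375·13 = 78.487 N
C = 20.0/2.6 = 7.6923; K_W = (4C−1)/(4C−4)+0.615/C = 1.1920
τ_max = K_W·8FD/(πd³) = 1.1920·227.43 = 271.1 MPa
τ_max > 194 MPa → exceeds allowable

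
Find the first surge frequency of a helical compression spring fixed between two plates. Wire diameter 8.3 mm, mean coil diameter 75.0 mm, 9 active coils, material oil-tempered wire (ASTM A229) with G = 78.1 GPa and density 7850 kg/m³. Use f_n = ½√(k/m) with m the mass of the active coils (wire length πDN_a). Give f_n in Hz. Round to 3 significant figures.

k = Gd⁴/(8D³N_a) = (78.1×10³)(8.3⁴)/(8·75.0³·9) = 12.202 N/mm = 12202 N/m
Wire length L = πDN_a = π·75.0·9 = 2120.6 mm
m = ρ·(πd²/4)·L = 7850 × 54.106×10⁻⁶ m² × 2.1206 m = 0.90068 kg
f_n = ½√(k/m) = 0.5·√(12202/0.90068) = 0.5·√(13548) = 58.198 Hz

58.2 Hz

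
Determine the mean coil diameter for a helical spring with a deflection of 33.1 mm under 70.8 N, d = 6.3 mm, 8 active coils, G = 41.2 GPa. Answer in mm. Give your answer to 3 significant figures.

78.0 mm

Required rate k = F/δ = 70.8/33.1 = 2.139 N/mm
D = (Gd⁴/(8N_a·k))^(1/3) = (41.2×10³·6.3⁴/(8·8·2.139))^(1/3)
  = (474105)^(1/3) = 77.9755 mm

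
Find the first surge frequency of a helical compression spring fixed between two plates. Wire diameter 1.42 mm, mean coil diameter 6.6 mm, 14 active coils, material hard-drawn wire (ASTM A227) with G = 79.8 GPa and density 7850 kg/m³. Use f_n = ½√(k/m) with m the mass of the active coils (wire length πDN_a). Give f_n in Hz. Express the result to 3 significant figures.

835 Hz

k = Gd⁴/(8D³N_a) = (79.8×10³)(1.42⁴)/(8·6.6³·14) = 10.076 N/mm = 10076 N/m
Wire length L = πDN_a = π·6.6·14 = 290.28 mm
m = ρ·(πd²/4)·L = 7850 × 1.5837×10⁻⁶ m² × 0.29028 m = 0.0036088 kg
f_n = ½√(k/m) = 0.5·√(10076/0.0036088) = 0.5·√(2.7922e+06) = 835.5 Hz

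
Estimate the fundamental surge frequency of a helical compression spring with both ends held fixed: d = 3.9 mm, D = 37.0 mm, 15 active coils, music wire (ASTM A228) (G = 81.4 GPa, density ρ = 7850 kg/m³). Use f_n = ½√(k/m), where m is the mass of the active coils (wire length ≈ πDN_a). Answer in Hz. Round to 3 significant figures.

68.8 Hz

k = Gd⁴/(8D³N_a) = (81.4×10³)(3.9⁴)/(8·37.0³·15) = 3.0981 N/mm = 3098.1 N/m
Wire length L = πDN_a = π·37.0·15 = 1743.6 mm
m = ρ·(πd²/4)·L = 7850 × 11.946×10⁻⁶ m² × 1.7436 m = 0.16351 kg
f_n = ½√(k/m) = 0.5·√(3098.1/0.16351) = 0.5·√(18948) = 68.826 Hz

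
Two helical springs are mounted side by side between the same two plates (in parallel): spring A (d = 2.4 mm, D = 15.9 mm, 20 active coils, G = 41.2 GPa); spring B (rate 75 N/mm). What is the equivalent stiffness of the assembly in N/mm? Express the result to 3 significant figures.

k_A = Gd⁴/(8D³N_a) = (41.2×10³)(2.4⁴)/(8·15.9³·20) = 2.1254 N/mm
Parallel: k_eq = 2.1254 + 75 = 77.125 N/mm

77.1 N/mm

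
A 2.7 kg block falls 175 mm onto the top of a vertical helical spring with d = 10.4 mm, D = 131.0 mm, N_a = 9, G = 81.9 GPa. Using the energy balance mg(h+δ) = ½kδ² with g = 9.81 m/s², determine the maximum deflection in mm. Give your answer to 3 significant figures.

k = Gd⁴/(8D³N_a) = (81.9×10³)(10.4⁴)/(8·131.0³·9) = 5.9193 N/mm
W = mg = 2.7 × 9.81 = 26.487 N
½kδ² − Wδ − Wh = 0 → δ = (W + √(W² + 2kWh))/k
δ = (26.487 + √(701.56 + 54874.6))/5.9193 = (26.487 + 235.75)/5.9193 = 44.301 mm

44.3 mm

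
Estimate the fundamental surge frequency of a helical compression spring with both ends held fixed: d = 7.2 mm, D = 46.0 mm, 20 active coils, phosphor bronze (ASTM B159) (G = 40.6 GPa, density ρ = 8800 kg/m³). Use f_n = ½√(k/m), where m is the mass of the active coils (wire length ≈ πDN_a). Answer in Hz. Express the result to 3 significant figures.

k = Gd⁴/(8D³N_a) = (40.6×10³)(7.2⁴)/(8·46.0³·20) = 7.0059 N/mm = 7005.9 N/m
Wire length L = πDN_a = π·46.0·20 = 2890.3 mm
m = ρ·(πd²/4)·L = 8800 × 40.715×10⁻⁶ m² × 2.8903 m = 1.0356 kg
f_n = ½√(k/m) = 0.5·√(7005.9/1.0356) = 0.5·√(6765.3) = 41.126 Hz

41.1 Hz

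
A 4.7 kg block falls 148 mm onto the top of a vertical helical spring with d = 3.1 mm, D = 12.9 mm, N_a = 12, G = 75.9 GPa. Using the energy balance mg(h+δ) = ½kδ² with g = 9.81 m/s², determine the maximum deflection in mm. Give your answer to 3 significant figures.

21.4 mm

k = Gd⁴/(8D³N_a) = (75.9×10³)(3.1⁴)/(8·12.9³·12) = 34.013 N/mm
W = mg = 4.7 × 9.81 = 46.107 N
½kδ² − Wδ − Wh = 0 → δ = (W + √(W² + 2kWh))/k
δ = (46.107 + √(2125.9 + 464202))/34.013 = (46.107 + 682.88)/34.013 = 21.432 mm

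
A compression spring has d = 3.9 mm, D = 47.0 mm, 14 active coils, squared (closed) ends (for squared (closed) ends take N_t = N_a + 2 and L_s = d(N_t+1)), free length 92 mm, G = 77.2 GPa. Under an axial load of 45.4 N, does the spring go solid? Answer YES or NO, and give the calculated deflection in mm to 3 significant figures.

k = Gd⁴/(8D³N_a) = (77.2×10³)(3.9⁴)/(8·47.0³·14) = 1.5359 N/mm
N_t = 16; L_s = 3.9·17 = 66.3 mm; δ_solid = L₀ − L_s = 92 − 66.3 = 25.7 mm
δ = F/k = 45.4/1.5359 = 29.559 mm
δ ≥ δ_solid → spring goes solid

YES, δ = 29.6 mm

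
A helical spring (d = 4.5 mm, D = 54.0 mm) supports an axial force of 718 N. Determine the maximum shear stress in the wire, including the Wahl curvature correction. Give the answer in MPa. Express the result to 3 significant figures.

1210 MPa

Spring index C = D/d = 54.0/4.5 = 12.0000
K_W = (4C−1)/(4C−4) + 0.615/C = 47.000/44.000 + 0.0512 = 1.1194
τ₀ = 8FD/(πd³) = 8·718·54.0/(π·4.5³) = 310176/286.28 = 1083.5 MPa
τ_max = K·τ₀ = 1.1194 × 1083.5 = 1212.9 MPa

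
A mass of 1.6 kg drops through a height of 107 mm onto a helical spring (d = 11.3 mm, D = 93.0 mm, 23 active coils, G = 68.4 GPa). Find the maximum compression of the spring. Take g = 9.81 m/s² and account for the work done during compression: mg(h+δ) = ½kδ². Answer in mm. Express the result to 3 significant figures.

23.3 mm

k = Gd⁴/(8D³N_a) = (68.4×10³)(11.3⁴)/(8·93.0³·23) = 7.5353 N/mm
W = mg = 1.6 × 9.81 = 15.696 N
½kδ² − Wδ − Wh = 0 → δ = (W + √(W² + 2kWh))/k
δ = (15.696 + √(246.36 + 25310.8))/7.5353 = (15.696 + 159.87)/7.5353 = 23.298 mm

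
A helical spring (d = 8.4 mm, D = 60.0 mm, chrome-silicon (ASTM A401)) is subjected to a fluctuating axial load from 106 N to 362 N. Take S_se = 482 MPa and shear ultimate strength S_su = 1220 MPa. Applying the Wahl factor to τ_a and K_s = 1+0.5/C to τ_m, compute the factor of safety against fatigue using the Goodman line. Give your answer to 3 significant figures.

7.37

C = D/d = 60.0/8.4 = 7.1429; K_W = (4C−1)/(4C−4)+0.615/C = 1.2082; K_s = 1+0.5/C = 1.0700
F_a = (F_max−F_min)/2 = 128 N; F_m = (F_max+F_min)/2 = 234 N
τ_a = K_W·8F_aD/(πd³) = 1.2082 × 32.996 = 39.866 MPa
τ_m = K_s·8F_mD/(πd³) = 1.0700 × 60.321 = 64.544 MPa
Goodman: 1/n_f = τ_a/S_se + τ_m/S_su = 39.866/482 + 64.544/1220 = 0.08271 + 0.05290 = 0.13561
n_f = 1/0.13561 = 7.374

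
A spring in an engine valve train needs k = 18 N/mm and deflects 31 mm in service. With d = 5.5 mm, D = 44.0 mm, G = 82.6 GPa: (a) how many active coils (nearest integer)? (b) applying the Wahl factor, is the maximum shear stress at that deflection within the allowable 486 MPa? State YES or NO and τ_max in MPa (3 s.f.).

N_a = Gd⁴/(8D³k) = (82.6×10³)(5.5⁴)/(8·44.0³·18) = 6.162 → N_a = 6
Actual rate k = Gd⁴/(8D³·6) = 18.486 N/mm
Working load F = kδ = 18.486·31 = 573.05 N
C = 44.0/5.5 = 8.0000; K_W = (4C−1)/(4C−4)+0.615/C = 1.1840
τ_max = K_W·8FD/(πd³) = 1.1840·385.92 = 456.94 MPa
τ_max ≤ 486 MPa → acceptable

(a) 6 coils; (b) YES, τ_max = 457 MPa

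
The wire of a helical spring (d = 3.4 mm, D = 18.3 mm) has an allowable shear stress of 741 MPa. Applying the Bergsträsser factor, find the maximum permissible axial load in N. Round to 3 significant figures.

C = D/d = 18.3/3.4 = 5.3824
K_B = (4C+2)/(4C−3) = 23.529/18.529 = 1.2698
τ_max = K·8FD/(πd³) → F_max = τ_allow·πd³/(8DK)
F_max = 741·π·3.4³/(8·18.3·1.2698) = 91497/185.9 = 492.17 N

492 N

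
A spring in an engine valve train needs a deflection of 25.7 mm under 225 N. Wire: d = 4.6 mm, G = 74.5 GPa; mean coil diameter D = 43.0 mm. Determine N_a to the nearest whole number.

6

Required rate k = F/δ = 225/25.7 = 8.7549 N/mm
N_a = Gd⁴/(8D³k) = (74.5×10³ × 4.6⁴)/(8 × 43.0³ × 8.7549)
    = 3.3357e+07 / 5.56858e+06 = 5.99 → 6 coils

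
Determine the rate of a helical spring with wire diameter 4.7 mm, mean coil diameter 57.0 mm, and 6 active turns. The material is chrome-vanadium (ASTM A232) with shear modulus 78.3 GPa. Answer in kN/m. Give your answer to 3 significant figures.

4.30 kN/m

k = Gd⁴/(8D³N_a) = (78.3×10³ × 4.7⁴) / (8 × 57.0³ × 6)
  = 3.82079e+07 / 8.88926e+06 = 4.2982 N/mm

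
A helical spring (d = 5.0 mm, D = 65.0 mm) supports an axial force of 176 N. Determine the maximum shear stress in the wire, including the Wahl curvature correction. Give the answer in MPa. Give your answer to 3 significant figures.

Spring index C = D/d = 65.0/5.0 = 13.0000
K_W = (4C−1)/(4C−4) + 0.615/C = 51.000/48.000 + 0.0473 = 1.1098
τ₀ = 8FD/(πd³) = 8·176·65.0/(π·5.0³) = 91520/392.7 = 233.05 MPa
τ_max = K·τ₀ = 1.1098 × 233.05 = 258.64 MPa

259 MPa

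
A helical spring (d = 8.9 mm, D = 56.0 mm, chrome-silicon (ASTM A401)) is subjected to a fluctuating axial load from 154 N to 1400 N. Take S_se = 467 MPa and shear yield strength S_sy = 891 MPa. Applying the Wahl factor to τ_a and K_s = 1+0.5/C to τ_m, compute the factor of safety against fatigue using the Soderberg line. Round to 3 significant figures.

C = D/d = 56.0/8.9 = 6.2921; K_W = (4C−1)/(4C−4)+0.615/C = 1.2395; K_s = 1+0.5/C = 1.0795
F_a = (F_max−F_min)/2 = 623 N; F_m = (F_max+F_min)/2 = 777 N
τ_a = K_W·8F_aD/(πd³) = 1.2395 × 126.02 = 156.2 MPa
τ_m = K_s·8F_mD/(πd³) = 1.0795 × 157.17 = 169.66 MPa
Soderberg: 1/n_f = τ_a/S_se + τ_m/S_sy = 156.2/467 + 169.66/891 = 0.33447 + 0.19042 = 0.52489
n_f = 1/0.52489 = 1.905

1.91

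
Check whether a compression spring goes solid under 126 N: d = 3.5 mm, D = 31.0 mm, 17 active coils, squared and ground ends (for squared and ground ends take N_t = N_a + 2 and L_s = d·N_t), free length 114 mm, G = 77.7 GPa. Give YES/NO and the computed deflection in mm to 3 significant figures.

k = Gd⁴/(8D³N_a) = (77.7×10³)(3.5⁴)/(8·31.0³·17) = 2.8779 N/mm
N_t = 19; L_s = 3.5·19 = 66.5 mm; δ_solid = L₀ − L_s = 114 − 66.5 = 47.5 mm
δ = F/k = 126/2.8779 = 43.783 mm
δ < δ_solid → spring does not go solid

NO, δ = 43.8 mm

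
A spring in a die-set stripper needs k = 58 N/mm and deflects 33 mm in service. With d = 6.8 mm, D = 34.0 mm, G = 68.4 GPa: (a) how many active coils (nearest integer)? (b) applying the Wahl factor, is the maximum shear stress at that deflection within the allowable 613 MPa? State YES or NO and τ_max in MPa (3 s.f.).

N_a = Gd⁴/(8D³k) = (68.4×10³)(6.8⁴)/(8·34.0³·58) = 8.019 → N_a = 8
Actual rate k = Gd⁴/(8D³·8) = 58.14 N/mm
Working load F = kδ = 58.14·33 = 1918.6 N
C = 34.0/6.8 = 5.0000; K_W = (4C−1)/(4C−4)+0.615/C = 1.3105
τ_max = K_W·8FD/(πd³) = 1.3105·528.3 = 692.34 MPa
τ_max > 613 MPa → exceeds allowable

(a) 8 coils; (b) NO, τ_max = 692 MPa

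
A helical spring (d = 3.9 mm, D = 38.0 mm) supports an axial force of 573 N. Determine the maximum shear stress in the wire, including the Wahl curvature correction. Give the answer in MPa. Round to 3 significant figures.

Spring index C = D/d = 38.0/3.9 = 9.7436
K_W = (4C−1)/(4C−4) + 0.615/C = 37.974/34.974 + 0.0631 = 1.1489
τ₀ = 8FD/(πd³) = 8·573·38.0/(π·3.9³) = 174192/186.36 = 934.73 MPa
τ_max = K·τ₀ = 1.1489 × 934.73 = 1073.9 MPa

1070 MPa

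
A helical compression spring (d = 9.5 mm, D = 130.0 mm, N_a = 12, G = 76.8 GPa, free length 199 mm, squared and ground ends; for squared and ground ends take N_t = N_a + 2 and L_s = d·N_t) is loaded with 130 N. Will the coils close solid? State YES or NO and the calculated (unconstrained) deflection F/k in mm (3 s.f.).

NO, δ = 43.8 mm

k = Gd⁴/(8D³N_a) = (76.8×10³)(9.5⁴)/(8·130.0³·12) = 2.9659 N/mm
N_t = 14; L_s = 9.5·14 = 133 mm; δ_solid = L₀ − L_s = 199 − 133 = 66 mm
δ = F/k = 130/2.9659 = 43.832 mm
δ < δ_solid → spring does not go solid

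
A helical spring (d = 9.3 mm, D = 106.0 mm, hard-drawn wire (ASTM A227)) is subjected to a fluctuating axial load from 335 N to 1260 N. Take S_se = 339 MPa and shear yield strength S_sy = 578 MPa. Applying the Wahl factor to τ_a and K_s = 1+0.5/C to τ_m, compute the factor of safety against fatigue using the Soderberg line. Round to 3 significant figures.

C = D/d = 106.0/9.3 = 11.3978; K_W = (4C−1)/(4C−4)+0.615/C = 1.1261; K_s = 1+0.5/C = 1.0439
F_a = (F_max−F_min)/2 = 462.5 N; F_m = (F_max+F_min)/2 = 797.5 N
τ_a = K_W·8F_aD/(πd³) = 1.1261 × 155.21 = 174.78 MPa
τ_m = K_s·8F_mD/(πd³) = 1.0439 × 267.63 = 279.37 MPa
Soderberg: 1/n_f = τ_a/S_se + τ_m/S_sy = 174.78/339 + 279.37/578 = 0.51556 + 0.48333 = 0.99889
n_f = 1/0.99889 = 1.001

1.00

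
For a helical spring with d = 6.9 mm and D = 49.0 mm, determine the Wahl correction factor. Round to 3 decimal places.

C = D/d = 49.0/6.9 = 7.1014
K_W = (4C−1)/(4C−4) + 0.615/C = 27.406/24.406 + 0.0866 = 1.2095

1.210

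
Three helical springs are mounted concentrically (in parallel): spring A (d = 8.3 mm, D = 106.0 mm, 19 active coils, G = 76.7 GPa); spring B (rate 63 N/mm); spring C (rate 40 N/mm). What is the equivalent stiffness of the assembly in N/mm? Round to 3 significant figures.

105 N/mm

k_A = Gd⁴/(8D³N_a) = (76.7×10³)(8.3⁴)/(8·106.0³·19) = 2.0107 N/mm
Parallel: k_eq = 2.0107 + 63 + 40 = 105.01 N/mm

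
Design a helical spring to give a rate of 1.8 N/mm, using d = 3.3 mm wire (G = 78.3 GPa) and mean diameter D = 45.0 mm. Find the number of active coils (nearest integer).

N_a = Gd⁴/(8D³k) = (78.3×10³ × 3.3⁴)/(8 × 45.0³ × 1.8)
    = 9.28576e+06 / 1.3122e+06 = 7.076 → 7 coils

7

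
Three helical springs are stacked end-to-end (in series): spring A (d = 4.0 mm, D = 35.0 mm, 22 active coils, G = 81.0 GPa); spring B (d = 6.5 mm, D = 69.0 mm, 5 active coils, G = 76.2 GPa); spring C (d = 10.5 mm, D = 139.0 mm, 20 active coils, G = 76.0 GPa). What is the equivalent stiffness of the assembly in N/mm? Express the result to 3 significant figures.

k_A = Gd⁴/(8D³N_a) = (81.0×10³)(4.0⁴)/(8·35.0³·22) = 2.7479 N/mm
k_B = Gd⁴/(8D³N_a) = (76.2×10³)(6.5⁴)/(8·69.0³·5) = 10.351 N/mm
k_C = Gd⁴/(8D³N_a) = (76.0×10³)(10.5⁴)/(8·139.0³·20) = 2.1498 N/mm
Series: 1/k_eq = 1/2.7479 + 1/10.351 + 1/2.1498 = 0.92566; k_eq = 1.0803 N/mm

1.08 N/mm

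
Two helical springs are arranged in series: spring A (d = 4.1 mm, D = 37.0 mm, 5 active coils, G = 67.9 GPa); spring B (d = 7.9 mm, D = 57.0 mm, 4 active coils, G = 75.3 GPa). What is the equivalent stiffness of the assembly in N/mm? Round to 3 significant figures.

k_A = Gd⁴/(8D³N_a) = (67.9×10³)(4.1⁴)/(8·37.0³·5) = 9.4698 N/mm
k_B = Gd⁴/(8D³N_a) = (75.3×10³)(7.9⁴)/(8·57.0³·4) = 49.491 N/mm
Series: 1/k_eq = 1/9.4698 + 1/49.491 = 0.1258; k_eq = 7.9488 N/mm

7.95 N/mm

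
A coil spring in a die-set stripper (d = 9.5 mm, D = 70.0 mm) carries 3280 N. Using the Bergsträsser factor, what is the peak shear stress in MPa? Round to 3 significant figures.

Spring index C = D/d = 70.0/9.5 = 7.3684
K_B = (4C+2)/(4C−3) = 31.474/26.474 = 1.1889
τ₀ = 8FD/(πd³) = 8·3280·70.0/(π·9.5³) = 1.8368e+06/2693.5 = 681.93 MPa
τ_max = K·τ₀ = 1.1889 × 681.93 = 810.73 MPa

811 MPa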